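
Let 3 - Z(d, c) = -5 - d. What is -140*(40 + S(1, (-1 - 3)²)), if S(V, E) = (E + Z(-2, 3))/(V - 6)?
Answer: -4984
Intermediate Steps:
Z(d, c) = 8 + d (Z(d, c) = 3 - (-5 - d) = 3 + (5 + d) = 8 + d)
S(V, E) = (6 + E)/(-6 + V) (S(V, E) = (E + (8 - 2))/(V - 6) = (E + 6)/(-6 + V) = (6 + E)/(-6 + V))
-140*(40 + S(1, (-1 - 3)²)) = -140*(40 + (6 + (-1 - 3)²)/(-6 + 1)) = -140*(40 + (6 + (-4)²)/(-5)) = -140*(40 - (6 + 16)/5) = -140*(40 - ⅕*22) = -140*(40 - 22/5) = -140*178/5 = -4984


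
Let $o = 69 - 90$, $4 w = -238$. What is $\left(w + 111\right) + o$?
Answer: $\frac{61}{2} \approx 30.5$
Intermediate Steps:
$w = - \frac{119}{2}$ ($w = \frac{1}{4} \left(-238\right) = - \frac{119}{2} \approx -59.5$)
$o = -21$
$\left(w + 111\right) + o = \left(- \frac{119}{2} + 111\right) - 21 = \frac{103}{2} - 21 = \frac{61}{2}$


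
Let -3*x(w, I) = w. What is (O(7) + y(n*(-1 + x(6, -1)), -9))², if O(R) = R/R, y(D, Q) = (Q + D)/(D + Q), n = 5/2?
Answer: 4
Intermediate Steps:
x(w, I) = -w/3
n = 5/2 (n = 5*(½) = 5/2 ≈ 2.5000)
y(D, Q) = 1 (y(D, Q) = (D + Q)/(D + Q) = 1)
O(R) = 1
(O(7) + y(n*(-1 + x(6, -1)), -9))² = (1 + 1)² = 2² = 4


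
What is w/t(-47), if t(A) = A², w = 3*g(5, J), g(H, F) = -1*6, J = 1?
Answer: -18/2209 ≈ -0.0081485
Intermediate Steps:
g(H, F) = -6
w = -18 (w = 3*(-6) = -18)
w/t(-47) = -18/((-47)²) = -18/2209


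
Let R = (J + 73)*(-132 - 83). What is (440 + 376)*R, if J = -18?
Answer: -9649200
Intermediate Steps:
R = -11825 (R = (-18 + 73)*(-132 - 83) = 55*(-215) = -11825)
(440 + 376)*R = (440 + 376)*(-11825) = 816*(-11825) = -9649200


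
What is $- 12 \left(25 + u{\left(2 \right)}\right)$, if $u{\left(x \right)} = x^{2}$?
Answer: $-348$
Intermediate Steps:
$- 12 \left(25 + u{\left(2 \right)}\right) = - 12 \left(25 + 2^{2}\right) = - 12 \left(25 + 4\right) = \left(-12\right) 29 = -348$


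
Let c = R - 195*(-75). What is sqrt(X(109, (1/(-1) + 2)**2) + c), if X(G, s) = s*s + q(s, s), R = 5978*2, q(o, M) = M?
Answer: sqrt(26583) ≈ 163.04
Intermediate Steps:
R = 11956
X(G, s) = s + s**2 (X(G, s) = s*s + s = s**2 + s = s + s**2)
c = 26581 (c = 11956 - 195*(-75) = 11956 + 14625 = 26581)
sqrt(X(109, (1/(-1) + 2)**2) + c) = sqrt((1/(-1) + 2)**2*(1 + (1/(-1) + 2)**2) + 26581) = sqrt((-1 + 2)**2*(1 + (-1 + 2)**2) + 26581) = sqrt(1**2*(1 + 1**2) + 26581) = sqrt(1*(1 + 1) + 26581) = sqrt(1*2 + 26581) = sqrt(2 + 26581) = sqrt(26583)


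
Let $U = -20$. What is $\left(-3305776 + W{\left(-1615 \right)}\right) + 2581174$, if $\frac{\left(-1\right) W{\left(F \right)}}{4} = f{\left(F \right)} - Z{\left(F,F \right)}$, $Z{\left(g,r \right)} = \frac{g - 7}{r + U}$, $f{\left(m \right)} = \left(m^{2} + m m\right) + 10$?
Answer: $- \frac{35300366182}{1635} \approx -2.159 \cdot 10^{7}$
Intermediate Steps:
$f{\left(m \right)} = 10 + 2 m^{2}$ ($f{\left(m \right)} = \left(m^{2} + m^{2}\right) + 10 = 2 m^{2} + 10 = 10 + 2 m^{2}$)
$Z{\left(g,r \right)} = \frac{-7 + g}{-20 + r}$ ($Z{\left(g,r \right)} = \frac{g - 7}{r - 20} = \frac{-7 + g}{-20 + r}$)
$W{\left(F \right)} = -40 - 8 F^{2} + \frac{4 \left(-7 + F\right)}{-20 + F}$ ($W{\left(F \right)} = - 4 \left(\left(10 + 2 F^{2}\right) - \frac{-7 + F}{-20 + F}\right) = - 4 \left(10 + 2 F^{2} - \frac{-7 + F}{-20 + F}\right) = -40 - 8 F^{2} + \frac{4 \left(-7 + F\right)}{-20 + F}$)
$\left(-3305776 + W{\left(-1615 \right)}\right) + 2581174 = \left(-3305776 + \frac{4 \left(193 - -14535 - 2 \left(-1615\right)^{3} + 40 \left(-1615\right)^{2}\right)}{-20 - 1615}\right) + 2581174 = \left(-3305776 + \frac{4 \left(193 + 14535 - -8424566750 + 40 \cdot 2608225\right)}{-1635}\right) + 2581174 = \left(-3305776 + 4 \left(- \frac{1}{1635}\right) \left(193 + 14535 + 8424566750 + 104329000\right)\right) + 2581174 = \left(-3305776 + 4 \left(- \frac{1}{1635}\right) 8528910478\right) + 2581174 = \left(-3305776 - \frac{34115641912}{1635}\right) + 2581174 = - \frac{39520585672}{1635} + 2581174 = - \frac{35300366182}{1635}$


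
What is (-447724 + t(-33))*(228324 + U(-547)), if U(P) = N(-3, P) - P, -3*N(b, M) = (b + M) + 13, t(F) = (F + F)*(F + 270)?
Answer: -106133982300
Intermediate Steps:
t(F) = 2*F*(270 + F) (t(F) = (2*F)*(270 + F) = 2*F*(270 + F))
N(b, M) = -13/3 - M/3 - b/3 (N(b, M) = -((b + M) + 13)/3 = -((M + b) + 13)/3 = -(13 + M + b)/3 = -13/3 - M/3 - b/3)
U(P) = -10/3 - 4*P/3 (U(P) = (-13/3 - P/3 - ⅓*(-3)) - P = (-13/3 - P/3 + 1) - P = (-10/3 - P/3) - P = -10/3 - 4*P/3)
(-447724 + t(-33))*(228324 + U(-547)) = (-447724 + 2*(-33)*(270 - 33))*(228324 + (-10/3 - 4/3*(-547))) = (-447724 + 2*(-33)*237)*(228324 + (-10/3 + 2188/3)) = (-447724 - 15642)*(228324 + 726) = -463366*229050 = -106133982300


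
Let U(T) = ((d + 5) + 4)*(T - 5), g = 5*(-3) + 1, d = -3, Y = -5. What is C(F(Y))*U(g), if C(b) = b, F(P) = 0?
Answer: 0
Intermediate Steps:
g = -14 (g = -15 + 1 = -14)
U(T) = -30 + 6*T (U(T) = ((-3 + 5) + 4)*(T - 5) = (2 + 4)*(-5 + T) = 6*(-5 + T) = -30 + 6*T)
C(F(Y))*U(g) = 0*(-30 + 6*(-14)) = 0*(-30 - 84) = 0*(-114) = 0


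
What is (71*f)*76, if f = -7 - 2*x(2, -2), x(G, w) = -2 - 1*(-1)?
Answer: -26980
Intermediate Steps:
x(G, w) = -1 (x(G, w) = -2 + 1 = -1)
f = -5 (f = -7 - 2*(-1) = -7 + 2 = -5)
(71*f)*76 = (71*(-5))*76 = -355*76 = -26980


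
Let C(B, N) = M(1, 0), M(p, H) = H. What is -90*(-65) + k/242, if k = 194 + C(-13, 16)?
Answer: 707947/121 ≈ 5850.8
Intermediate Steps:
C(B, N) = 0
k = 194 (k = 194 + 0 = 194)
-90*(-65) + k/242 = -90*(-65) + 194/242 = 5850 + 194*(1/242) = 5850 + 97/121 = 707947/121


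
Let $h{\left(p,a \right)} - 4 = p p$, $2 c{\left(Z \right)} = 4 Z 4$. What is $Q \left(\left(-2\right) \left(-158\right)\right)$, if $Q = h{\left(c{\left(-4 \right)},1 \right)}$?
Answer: $324848$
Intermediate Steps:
$c{\left(Z \right)} = 8 Z$ ($c{\left(Z \right)} = \frac{4 Z 4}{2} = \frac{16 Z}{2} = 8 Z$)
$h{\left(p,a \right)} = 4 + p^{2}$ ($h{\left(p,a \right)} = 4 + p p = 4 + p^{2}$)
$Q = 1028$ ($Q = 4 + \left(8 \left(-4\right)\right)^{2} = 4 + \left(-32\right)^{2} = 4 + 1024 = 1028$)
$Q \left(\left(-2\right) \left(-158\right)\right) = 1028 \left(\left(-2\right) \left(-158\right)\right) = 1028 \cdot 316 = 324848$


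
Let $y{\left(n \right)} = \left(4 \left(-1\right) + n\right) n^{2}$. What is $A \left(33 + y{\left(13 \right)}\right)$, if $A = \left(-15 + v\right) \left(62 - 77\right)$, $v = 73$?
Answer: $-1351980$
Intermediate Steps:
$A = -870$ ($A = \left(-15 + 73\right) \left(62 - 77\right) = 58 \left(-15\right) = -870$)
$y{\left(n \right)} = n^{2} \left(-4 + n\right)$ ($y{\left(n \right)} = \left(-4 + n\right) n^{2} = n^{2} \left(-4 + n\right)$)
$A \left(33 + y{\left(13 \right)}\right) = - 870 \left(33 + 13^{2} \left(-4 + 13\right)\right) = - 870 \left(33 + 169 \cdot 9\right) = - 870 \left(33 + 1521\right) = \left(-870\right) 1554 = -1351980$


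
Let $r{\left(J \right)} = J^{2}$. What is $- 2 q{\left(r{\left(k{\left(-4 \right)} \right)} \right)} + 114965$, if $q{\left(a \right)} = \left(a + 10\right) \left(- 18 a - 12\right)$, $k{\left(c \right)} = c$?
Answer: $130565$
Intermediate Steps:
$q{\left(a \right)} = \left(-12 - 18 a\right) \left(10 + a\right)$ ($q{\left(a \right)} = \left(10 + a\right) \left(-12 - 18 a\right) = \left(-12 - 18 a\right) \left(10 + a\right)$)
$- 2 q{\left(r{\left(k{\left(-4 \right)} \right)} \right)} + 114965 = - 2 \left(-120 - 192 \left(-4\right)^{2} - 18 \left(\left(-4\right)^{2}\right)^{2}\right) + 114965 = - 2 \left(-120 - 3072 - 18 \cdot 16^{2}\right) + 114965 = - 2 \left(-120 - 3072 - 4608\right) + 114965 = \left(-2\right) \left(-7800\right) + 114965 = 15600 + 114965 = 130565$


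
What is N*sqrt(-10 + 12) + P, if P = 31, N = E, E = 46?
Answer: 31 + 46*sqrt(2) ≈ 96.054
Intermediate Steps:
N = 46
N*sqrt(-10 + 12) + P = 46*sqrt(-10 + 12) + 31 = 46*sqrt(2) + 31 = 31 + 46*sqrt(2)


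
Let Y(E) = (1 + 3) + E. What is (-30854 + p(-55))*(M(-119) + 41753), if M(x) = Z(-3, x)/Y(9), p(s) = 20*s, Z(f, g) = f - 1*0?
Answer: -1334167988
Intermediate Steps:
Z(f, g) = f (Z(f, g) = f + 0 = f)
Y(E) = 4 + E
M(x) = -3/13 (M(x) = -3/(4 + 9) = -3/13)
(-30854 + p(-55))*(M(-119) + 41753) = (-30854 + 20*(-55))*(-3/13 + 41753) = (-30854 - 1100)*(542786/13) = -31954*542786/13 = -1334167988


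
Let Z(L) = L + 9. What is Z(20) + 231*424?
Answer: 97973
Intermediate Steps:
Z(L) = 9 + L
Z(20) + 231*424 = (9 + 20) + 231*424 = 29 + 97944 = 97973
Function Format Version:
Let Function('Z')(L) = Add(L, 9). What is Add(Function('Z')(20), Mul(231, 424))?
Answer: 97973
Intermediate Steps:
Function('Z')(L) = Add(9, L)
Add(Function('Z')(20), Mul(231, 424)) = Add(Add(9, 20), Mul(231, 424)) = Add(29, 97944) = 97973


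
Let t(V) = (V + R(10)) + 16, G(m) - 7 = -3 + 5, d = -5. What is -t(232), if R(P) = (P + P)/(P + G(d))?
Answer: -4732/19 ≈ -249.05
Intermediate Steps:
G(m) = 9 (G(m) = 7 + (-3 + 5) = 7 + 2 = 9)
R(P) = 2*P/(9 + P) (R(P) = (P + P)/(P + 9) = (2*P)/(9 + P) = 2*P/(9 + P))
t(V) = 324/19 + V (t(V) = (V + 2*10/(9 + 10)) + 16 = (V + 2*10/19) + 16 = (V + 2*10*(1/19)) + 16 = (V + 20/19) + 16 = (20/19 + V) + 16 = 324/19 + V)
-t(232) = -(324/19 + 232) = -1*4732/19 = -4732/19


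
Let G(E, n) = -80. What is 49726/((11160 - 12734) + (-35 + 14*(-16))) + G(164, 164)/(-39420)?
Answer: -695054/25623 ≈ -27.126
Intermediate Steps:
49726/((11160 - 12734) + (-35 + 14*(-16))) + G(164, 164)/(-39420) = 49726/((11160 - 12734) + (-35 + 14*(-16))) - 80/(-39420) = 49726/(-1574 + (-35 - 224)) - 80*(-1/39420) = 49726/(-1574 - 259) + 4/1971 = 49726/(-1833) + 4/1971 = 49726*(-1/1833) + 4/1971 = -1058/39 + 4/1971 = -695054/25623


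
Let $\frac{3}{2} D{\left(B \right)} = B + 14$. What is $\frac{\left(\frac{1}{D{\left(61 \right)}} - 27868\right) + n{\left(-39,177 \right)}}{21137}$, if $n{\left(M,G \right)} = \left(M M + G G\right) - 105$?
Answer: $\frac{243851}{1056850} \approx 0.23073$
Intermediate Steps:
$n{\left(M,G \right)} = -105 + G^{2} + M^{2}$ ($n{\left(M,G \right)} = \left(M^{2} + G^{2}\right) - 105 = \left(G^{2} + M^{2}\right) - 105 = -105 + G^{2} + M^{2}$)
$D{\left(B \right)} = \frac{28}{3} + \frac{2 B}{3}$ ($D{\left(B \right)} = \frac{2 \left(B + 14\right)}{3} = \frac{2 \left(14 + B\right)}{3} = \frac{28}{3} + \frac{2 B}{3}$)
$\frac{\left(\frac{1}{D{\left(61 \right)}} - 27868\right) + n{\left(-39,177 \right)}}{21137} = \frac{\left(\frac{1}{\frac{28}{3} + \frac{2}{3} \cdot 61} - 27868\right) + \left(-105 + 177^{2} + \left(-39\right)^{2}\right)}{21137} = \left(\left(\frac{1}{\frac{28}{3} + \frac{122}{3}} - 27868\right) + \left(-105 + 31329 + 1521\right)\right) \frac{1}{21137} = \left(\left(\frac{1}{50} - 27868\right) + 32745\right) \frac{1}{21137} = \left(- \frac{1393399}{50} + 32745\right) \frac{1}{21137} = \frac{243851}{50} \cdot \frac{1}{21137} = \frac{243851}{1056850}$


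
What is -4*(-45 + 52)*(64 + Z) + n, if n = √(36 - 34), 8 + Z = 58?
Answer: -3192 + √2 ≈ -3190.6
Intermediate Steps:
Z = 50 (Z = -8 + 58 = 50)
n = √2 ≈ 1.4142
-4*(-45 + 52)*(64 + Z) + n = -4*(-45 + 52)*(64 + 50) + √2 = -28*114 + √2 = -4*798 + √2 = -3192 + √2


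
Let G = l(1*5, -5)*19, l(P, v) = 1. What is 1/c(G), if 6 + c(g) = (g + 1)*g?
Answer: 1/374 ≈ 0.0026738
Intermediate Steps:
G = 19 (G = 1*19 = 19)
c(g) = -6 + g*(1 + g) (c(g) = -6 + (g + 1)*g = -6 + (1 + g)*g = -6 + g*(1 + g))
1/c(G) = 1/(-6 + 19 + 19²) = 1/(-6 + 19 + 361) = 1/374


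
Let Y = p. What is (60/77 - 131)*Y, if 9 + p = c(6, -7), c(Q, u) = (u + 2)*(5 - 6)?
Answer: 40108/77 ≈ 520.88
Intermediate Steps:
c(Q, u) = -2 - u (c(Q, u) = (2 + u)*(-1) = -2 - u)
p = -4 (p = -9 + (-2 - 1*(-7)) = -9 + (-2 + 7) = -9 + 5 = -4)
Y = -4
(60/77 - 131)*Y = (60/77 - 131)*(-4) = -10027/77*(-4) = 40108/77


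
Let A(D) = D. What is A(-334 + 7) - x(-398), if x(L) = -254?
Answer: -73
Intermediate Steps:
A(-334 + 7) - x(-398) = (-334 + 7) - 1*(-254) = -327 + 254 = -73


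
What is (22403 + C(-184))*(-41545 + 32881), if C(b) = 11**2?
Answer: -195147936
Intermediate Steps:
C(b) = 121
(22403 + C(-184))*(-41545 + 32881) = (22403 + 121)*(-41545 + 32881) = 22524*(-8664) = -195147936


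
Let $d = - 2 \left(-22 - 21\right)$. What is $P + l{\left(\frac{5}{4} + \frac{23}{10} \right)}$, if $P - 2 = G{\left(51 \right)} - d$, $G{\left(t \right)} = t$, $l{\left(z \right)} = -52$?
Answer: $-85$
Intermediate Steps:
$d = 86$ ($d = \left(-2\right) \left(-43\right) = 86$)
$P = -33$ ($P = 2 + \left(51 - 86\right) = 2 - 35 = -33$)
$P + l{\left(\frac{5}{4} + \frac{23}{10} \right)} = -33 - 52 = -85$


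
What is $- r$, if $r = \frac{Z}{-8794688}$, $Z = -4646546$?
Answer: $- \frac{2323273}{4397344} \approx -0.52834$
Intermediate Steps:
$r = \frac{2323273}{4397344}$ ($r = - \frac{4646546}{-8794688} = \left(-4646546\right) \left(- \frac{1}{8794688}\right) = \frac{2323273}{4397344} \approx 0.52834$)
$- r = \left(-1\right) \frac{2323273}{4397344} = - \frac{2323273}{4397344}$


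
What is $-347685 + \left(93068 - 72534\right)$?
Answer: $-327151$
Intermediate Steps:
$-347685 + \left(93068 - 72534\right) = -347685 + 20534 = -327151$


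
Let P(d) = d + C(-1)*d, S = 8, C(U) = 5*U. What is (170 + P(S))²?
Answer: 19044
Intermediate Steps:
P(d) = -4*d (P(d) = d + (5*(-1))*d = d - 5*d = -4*d)
(170 + P(S))² = (170 - 4*8)² = (170 - 32)² = 138² = 19044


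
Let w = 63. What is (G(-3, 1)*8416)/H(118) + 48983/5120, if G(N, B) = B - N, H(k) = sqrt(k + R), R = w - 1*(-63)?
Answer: 48983/5120 + 16832*sqrt(61)/61 ≈ 2164.7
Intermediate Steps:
R = 126 (R = 63 - 1*(-63) = 63 + 63 = 126)
H(k) = sqrt(126 + k) (H(k) = sqrt(k + 126) = sqrt(126 + k))
(G(-3, 1)*8416)/H(118) + 48983/5120 = ((1 - 1*(-3))*8416)/(sqrt(126 + 118)) + 48983/5120 = ((1 + 3)*8416)/(sqrt(244)) + 48983*(1/5120) = (4*8416)/((2*sqrt(61))) + 48983/5120 = 33664*(sqrt(61)/122) + 48983/5120 = 16832*sqrt(61)/61 + 48983/5120 = 48983/5120 + 16832*sqrt(61)/61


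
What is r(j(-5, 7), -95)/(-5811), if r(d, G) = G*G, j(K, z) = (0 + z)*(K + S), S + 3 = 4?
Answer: -9025/5811 ≈ -1.5531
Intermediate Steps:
S = 1 (S = -3 + 4 = 1)
j(K, z) = z*(1 + K) (j(K, z) = (0 + z)*(K + 1) = z*(1 + K))
r(d, G) = G**2
r(j(-5, 7), -95)/(-5811) = (-95)**2/(-5811) = 9025*(-1/5811) = -9025/5811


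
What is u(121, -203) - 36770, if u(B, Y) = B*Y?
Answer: -61333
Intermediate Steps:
u(121, -203) - 36770 = 121*(-203) - 36770 = -24563 - 36770 = -61333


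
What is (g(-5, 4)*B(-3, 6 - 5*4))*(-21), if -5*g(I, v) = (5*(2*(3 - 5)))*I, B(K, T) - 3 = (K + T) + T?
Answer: -11760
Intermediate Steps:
B(K, T) = 3 + K + 2*T (B(K, T) = 3 + ((K + T) + T) = 3 + (K + 2*T) = 3 + K + 2*T)
g(I, v) = 4*I (g(I, v) = -5*(2*(3 - 5))*I/5 = -5*(2*(-2))*I/5 = -5*(-4)*I/5 = -(-4)*I = 4*I)
(g(-5, 4)*B(-3, 6 - 5*4))*(-21) = ((4*(-5))*(3 - 3 + 2*(6 - 5*4)))*(-21) = -20*(3 - 3 + 2*(6 - 20))*(-21) = -20*(3 - 3 + 2*(-14))*(-21) = -20*(3 - 3 - 28)*(-21) = -20*(-28)*(-21) = 560*(-21) = -11760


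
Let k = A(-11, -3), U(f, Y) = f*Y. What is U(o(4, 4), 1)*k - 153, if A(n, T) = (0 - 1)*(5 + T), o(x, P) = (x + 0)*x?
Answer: -185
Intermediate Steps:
o(x, P) = x² (o(x, P) = x*x = x²)
U(f, Y) = Y*f
A(n, T) = -5 - T (A(n, T) = -(5 + T) = -5 - T)
k = -2 (k = -5 - 1*(-3) = -5 + 3 = -2)
U(o(4, 4), 1)*k - 153 = (1*4²)*(-2) - 153 = (1*16)*(-2) - 153 = 16*(-2) - 153 = -32 - 153 = -185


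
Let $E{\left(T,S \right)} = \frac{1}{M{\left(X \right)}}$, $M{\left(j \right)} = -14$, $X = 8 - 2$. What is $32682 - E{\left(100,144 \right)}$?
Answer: $\frac{457549}{14} \approx 32682.0$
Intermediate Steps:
$X = 6$ ($X = 8 - 2 = 6$)
$E{\left(T,S \right)} = - \frac{1}{14}$ ($E{\left(T,S \right)} = \frac{1}{-14} = - \frac{1}{14}$)
$32682 - E{\left(100,144 \right)} = 32682 - - \frac{1}{14} = 32682 + \frac{1}{14} = \frac{457549}{14}$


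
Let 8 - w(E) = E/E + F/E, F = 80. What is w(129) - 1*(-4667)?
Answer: 602866/129 ≈ 4673.4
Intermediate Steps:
w(E) = 7 - 80/E (w(E) = 8 - (E/E + 80/E) = 8 - (1 + 80/E) = 8 + (-1 - 80/E) = 7 - 80/E)
w(129) - 1*(-4667) = (7 - 80/129) - 1*(-4667) = (7 - 80*1/129) + 4667 = (7 - 80/129) + 4667 = 823/129 + 4667 = 602866/129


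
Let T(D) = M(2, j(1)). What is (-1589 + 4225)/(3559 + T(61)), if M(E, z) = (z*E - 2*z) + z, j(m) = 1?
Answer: 659/890 ≈ 0.74045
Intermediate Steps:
M(E, z) = -z + E*z (M(E, z) = (E*z - 2*z) + z = (-2*z + E*z) + z = -z + E*z)
T(D) = 1 (T(D) = 1*(-1 + 2) = 1*1 = 1)
(-1589 + 4225)/(3559 + T(61)) = (-1589 + 4225)/(3559 + 1) = 2636/3560 = 2636*(1/3560) = 659/890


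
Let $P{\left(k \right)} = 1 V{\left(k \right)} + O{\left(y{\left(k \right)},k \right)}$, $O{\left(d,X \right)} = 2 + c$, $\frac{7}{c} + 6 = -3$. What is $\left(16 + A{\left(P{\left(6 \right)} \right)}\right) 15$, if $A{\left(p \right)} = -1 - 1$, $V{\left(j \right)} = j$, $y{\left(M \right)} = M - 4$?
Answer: $210$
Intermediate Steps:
$c = - \frac{7}{9}$ ($c = \frac{7}{-6 - 3} = \frac{7}{-9} = 7 \left(- \frac{1}{9}\right) = - \frac{7}{9} \approx -0.77778$)
$y{\left(M \right)} = -4 + M$ ($y{\left(M \right)} = M - 4 = -4 + M$)
$O{\left(d,X \right)} = \frac{11}{9}$ ($O{\left(d,X \right)} = 2 - \frac{7}{9} = \frac{11}{9}$)
$P{\left(k \right)} = \frac{11}{9} + k$ ($P{\left(k \right)} = 1 k + \frac{11}{9} = k + \frac{11}{9} = \frac{11}{9} + k$)
$A{\left(p \right)} = -2$ ($A{\left(p \right)} = -1 - 1 = -2$)
$\left(16 + A{\left(P{\left(6 \right)} \right)}\right) 15 = \left(16 - 2\right) 15 = 14 \cdot 15 = 210$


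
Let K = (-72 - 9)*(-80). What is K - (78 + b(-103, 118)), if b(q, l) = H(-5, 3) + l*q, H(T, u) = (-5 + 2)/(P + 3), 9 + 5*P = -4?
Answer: 37127/2 ≈ 18564.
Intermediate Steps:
P = -13/5 (P = -9/5 + (1/5)*(-4) = -9/5 - 4/5 = -13/5 ≈ -2.6000)
H(T, u) = -15/2 (H(T, u) = (-5 + 2)/(-13/5 + 3) = -3/2/5 = -3*5/2 = -15/2)
b(q, l) = -15/2 + l*q
K = 6480 (K = -81*(-80) = 6480)
K - (78 + b(-103, 118)) = 6480 - (78 + (-15/2 + 118*(-103))) = 6480 - (78 + (-15/2 - 12154)) = 6480 - (78 - 24323/2) = 6480 - 1*(-24167/2) = 6480 + 24167/2 = 37127/2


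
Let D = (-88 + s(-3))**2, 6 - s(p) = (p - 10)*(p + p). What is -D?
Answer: -25600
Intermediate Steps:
s(p) = 6 - 2*p*(-10 + p) (s(p) = 6 - (p - 10)*(p + p) = 6 - (-10 + p)*2*p = 6 - 2*p*(-10 + p))
D = 25600 (D = (-88 + (6 - 2*(-3)**2 + 20*(-3)))**2 = (-88 + (6 - 2*9 - 60))**2 = (-88 + (6 - 18 - 60))**2 = (-88 - 72)**2 = (-160)**2 = 25600)
-D = -1*25600 = -25600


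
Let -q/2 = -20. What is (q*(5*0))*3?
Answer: 0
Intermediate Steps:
q = 40 (q = -2*(-20) = 40)
(q*(5*0))*3 = (40*(5*0))*3 = (40*0)*3 = 0*3 = 0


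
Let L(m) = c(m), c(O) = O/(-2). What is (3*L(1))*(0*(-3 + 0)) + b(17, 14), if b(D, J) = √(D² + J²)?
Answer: √485 ≈ 22.023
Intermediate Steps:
c(O) = -O/2 (c(O) = O*(-½) = -O/2)
L(m) = -m/2
(3*L(1))*(0*(-3 + 0)) + b(17, 14) = (3*(-½*1))*(0*(-3 + 0)) + √(17² + 14²) = (3*(-½))*(0*(-3)) + √(289 + 196) = -3/2*0 + √485 = 0 + √485 = √485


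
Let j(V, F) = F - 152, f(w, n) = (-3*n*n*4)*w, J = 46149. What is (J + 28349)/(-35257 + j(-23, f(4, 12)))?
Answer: -74498/42321 ≈ -1.7603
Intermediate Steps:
f(w, n) = -12*w*n² (f(w, n) = (-3*n²*4)*w = (-12*n²)*w = -12*w*n²)
j(V, F) = -152 + F
(J + 28349)/(-35257 + j(-23, f(4, 12))) = (46149 + 28349)/(-35257 + (-152 - 12*4*12²)) = 74498/(-35257 + (-152 - 12*4*144)) = 74498/(-35257 + (-152 - 6912)) = 74498/(-35257 - 7064) = 74498/(-42321) = 74498*(-1/42321) = -74498/42321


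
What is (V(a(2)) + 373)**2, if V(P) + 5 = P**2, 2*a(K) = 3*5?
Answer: 2879809/16 ≈ 1.7999e+5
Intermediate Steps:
a(K) = 15/2 (a(K) = (3*5)/2 = (1/2)*15 = 15/2)
V(P) = -5 + P**2
(V(a(2)) + 373)**2 = ((-5 + (15/2)**2) + 373)**2 = ((-5 + 225/4) + 373)**2 = (205/4 + 373)**2 = (1697/4)**2 = 2879809/16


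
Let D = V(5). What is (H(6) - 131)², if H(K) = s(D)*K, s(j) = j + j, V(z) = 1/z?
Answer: 413449/25 ≈ 16538.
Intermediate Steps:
V(z) = 1/z
D = ⅕ (D = 1/5 = ⅕ ≈ 0.20000)
s(j) = 2*j
H(K) = 2*K/5 (H(K) = (2*(⅕))*K = 2*K/5)
(H(6) - 131)² = ((⅖)*6 - 131)² = (12/5 - 131)² = (-643/5)² = 413449/25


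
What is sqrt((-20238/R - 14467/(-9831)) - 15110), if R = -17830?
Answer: 2*I*sqrt(29011329639579692985)/87643365 ≈ 122.91*I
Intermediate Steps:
sqrt((-20238/R - 14467/(-9831)) - 15110) = sqrt((-20238/(-17830) - 14467/(-9831)) - 15110) = sqrt((-20238*(-1/17830) - 14467*(-1/9831)) - 15110) = sqrt((10119/8915 + 14467/9831) - 15110) = sqrt(228453194/87643365 - 15110) = sqrt(-1324062791956/87643365) = 2*I*sqrt(29011329639579692985)/87643365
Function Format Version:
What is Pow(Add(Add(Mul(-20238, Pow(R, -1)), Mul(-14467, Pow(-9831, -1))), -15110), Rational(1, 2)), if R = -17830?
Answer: Mul(Rational(2, 87643365), I, Pow(29011329639579692985, Rational(1, 2))) ≈ Mul(122.91, I)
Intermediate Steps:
Pow(Add(Add(Mul(-20238, Pow(R, -1)), Mul(-14467, Pow(-9831, -1))), -15110), Rational(1, 2)) = Pow(Add(Add(Mul(-20238, Pow(-17830, -1)), Mul(-14467, Pow(-9831, -1))), -15110), Rational(1, 2)) = Pow(Add(Add(Mul(-20238, Rational(-1, 17830)), Mul(-14467, Rational(-1, 9831))), -15110), Rational(1, 2)) = Pow(Add(Add(Rational(10119, 8915), Rational(14467, 9831)), -15110), Rational(1, 2)) = Pow(Add(Rational(228453194, 87643365), -15110), Rational(1, 2)) = Pow(Rational(-1324062791956, 87643365), Rational(1, 2)) = Mul(Rational(2, 87643365), I, Pow(29011329639579692985, Rational(1, 2)))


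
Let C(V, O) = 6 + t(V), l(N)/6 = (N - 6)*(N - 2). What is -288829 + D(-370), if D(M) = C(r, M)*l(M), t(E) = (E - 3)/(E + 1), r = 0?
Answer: 2228867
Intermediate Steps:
l(N) = 6*(-6 + N)*(-2 + N) (l(N) = 6*((N - 6)*(N - 2)) = 6*((-6 + N)*(-2 + N)) = 6*(-6 + N)*(-2 + N))
t(E) = (-3 + E)/(1 + E)
C(V, O) = 6 + (-3 + V)/(1 + V)
D(M) = 216 - 144*M + 18*M**2 (D(M) = ((3 + 7*0)/(1 + 0))*(72 - 48*M + 6*M**2) = ((3 + 0)/1)*(72 - 48*M + 6*M**2) = (1*3)*(72 - 48*M + 6*M**2) = 3*(72 - 48*M + 6*M**2) = 216 - 144*M + 18*M**2)
-288829 + D(-370) = -288829 + (216 - 144*(-370) + 18*(-370)**2) = -288829 + (216 + 53280 + 18*136900) = -288829 + (216 + 53280 + 2464200) = -288829 + 2517696 = 2228867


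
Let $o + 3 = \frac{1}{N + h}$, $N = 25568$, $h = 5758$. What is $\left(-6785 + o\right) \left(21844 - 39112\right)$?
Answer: $\frac{611980472786}{5221} \approx 1.1722 \cdot 10^{8}$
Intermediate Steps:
$o = - \frac{93977}{31326}$ ($o = -3 + \frac{1}{25568 + 5758} = -3 + \frac{1}{31326} = - \frac{93977}{31326} \approx -3.0$)
$\left(-6785 + o\right) \left(21844 - 39112\right) = \left(-6785 - \frac{93977}{31326}\right) \left(21844 - 39112\right) = \left(- \frac{212640887}{31326}\right) \left(-17268\right) = \frac{611980472786}{5221}$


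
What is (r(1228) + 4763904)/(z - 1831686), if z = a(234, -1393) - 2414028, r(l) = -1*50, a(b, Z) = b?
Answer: -2381927/2122740 ≈ -1.1221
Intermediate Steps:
r(l) = -50
z = -2413794 (z = 234 - 2414028 = -2413794)
(r(1228) + 4763904)/(z - 1831686) = (-50 + 4763904)/(-2413794 - 1831686) = 4763854/(-4245480) = 4763854*(-1/4245480) = -2381927/2122740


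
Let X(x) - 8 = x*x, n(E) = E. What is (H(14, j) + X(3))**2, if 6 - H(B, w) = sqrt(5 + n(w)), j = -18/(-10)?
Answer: (115 - sqrt(170))**2/25 ≈ 415.85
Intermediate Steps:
j = 9/5 (j = -18*(-1/10) = 9/5 ≈ 1.8000)
H(B, w) = 6 - sqrt(5 + w)
X(x) = 8 + x**2 (X(x) = 8 + x*x = 8 + x**2)
(H(14, j) + X(3))**2 = ((6 - sqrt(5 + 9/5)) + (8 + 3**2))**2 = ((6 - sqrt(34/5)) + (8 + 9))**2 = ((6 - sqrt(170)/5) + 17)**2 = (23 - sqrt(170)/5)**2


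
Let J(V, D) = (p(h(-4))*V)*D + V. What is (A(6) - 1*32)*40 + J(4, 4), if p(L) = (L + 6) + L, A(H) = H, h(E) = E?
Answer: -1068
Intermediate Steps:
p(L) = 6 + 2*L (p(L) = (6 + L) + L = 6 + 2*L)
J(V, D) = V - 2*D*V (J(V, D) = ((6 + 2*(-4))*V)*D + V = ((6 - 8)*V)*D + V = (-2*V)*D + V = -2*D*V + V = V - 2*D*V)
(A(6) - 1*32)*40 + J(4, 4) = (6 - 1*32)*40 + 4*(1 - 2*4) = (6 - 32)*40 + 4*(1 - 8) = -26*40 + 4*(-7) = -1040 - 28 = -1068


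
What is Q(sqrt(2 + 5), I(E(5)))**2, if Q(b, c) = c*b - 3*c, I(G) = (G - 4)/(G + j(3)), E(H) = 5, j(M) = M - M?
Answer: (3 - sqrt(7))**2/25 ≈ 0.0050197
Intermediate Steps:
j(M) = 0
I(G) = (-4 + G)/G (I(G) = (G - 4)/(G + 0) = (-4 + G)/G)
Q(b, c) = -3*c + b*c (Q(b, c) = b*c - 3*c = -3*c + b*c)
Q(sqrt(2 + 5), I(E(5)))**2 = (((-4 + 5)/5)*(-3 + sqrt(2 + 5)))**2 = (((1/5)*1)*(-3 + sqrt(7)))**2 = ((-3 + sqrt(7))/5)**2 = (-3/5 + sqrt(7)/5)**2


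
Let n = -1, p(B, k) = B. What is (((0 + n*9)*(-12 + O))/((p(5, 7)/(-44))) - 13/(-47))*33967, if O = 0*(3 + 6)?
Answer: -7584117793/235 ≈ -3.2273e+7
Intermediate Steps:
O = 0 (O = 0*9 = 0)
(((0 + n*9)*(-12 + O))/((p(5, 7)/(-44))) - 13/(-47))*33967 = (((0 - 1*9)*(-12 + 0))/((5/(-44))) - 13/(-47))*33967 = (((0 - 9)*(-12))/((5*(-1/44))) - 13*(-1/47))*33967 = ((-9*(-12))/(-5/44) + 13/47)*33967 = (108*(-44/5) + 13/47)*33967 = (-4752/5 + 13/47)*33967 = -223279/235*33967 = -7584117793/235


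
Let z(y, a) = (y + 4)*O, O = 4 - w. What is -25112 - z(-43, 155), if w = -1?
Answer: -24917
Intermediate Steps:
O = 5 (O = 4 - 1*(-1) = 4 + 1 = 5)
z(y, a) = 20 + 5*y (z(y, a) = (y + 4)*5 = (4 + y)*5 = 20 + 5*y)
-25112 - z(-43, 155) = -25112 - (20 + 5*(-43)) = -25112 - (20 - 215) = -25112 - 1*(-195) = -25112 + 195 = -24917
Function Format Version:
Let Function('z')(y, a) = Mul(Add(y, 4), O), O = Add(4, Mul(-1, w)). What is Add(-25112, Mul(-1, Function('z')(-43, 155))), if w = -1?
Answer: -24917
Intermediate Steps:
O = 5 (O = Add(4, Mul(-1, -1)) = Add(4, 1) = 5)
Function('z')(y, a) = Add(20, Mul(5, y)) (Function('z')(y, a) = Mul(Add(y, 4), 5) = Mul(Add(4, y), 5) = Add(20, Mul(5, y)))
Add(-25112, Mul(-1, Function('z')(-43, 155))) = Add(-25112, Mul(-1, Add(20, Mul(5, -43)))) = Add(-25112, Mul(-1, Add(20, -215))) = Add(-25112, Mul(-1, -195)) = Add(-25112, 195) = -24917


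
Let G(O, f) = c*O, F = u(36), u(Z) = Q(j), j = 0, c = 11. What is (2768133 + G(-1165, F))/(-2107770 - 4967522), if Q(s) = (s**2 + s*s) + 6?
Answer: -1377659/3537646 ≈ -0.38943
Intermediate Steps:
Q(s) = 6 + 2*s**2 (Q(s) = (s**2 + s**2) + 6 = 2*s**2 + 6 = 6 + 2*s**2)
u(Z) = 6 (u(Z) = 6 + 2*0**2 = 6 + 2*0 = 6 + 0 = 6)
F = 6
G(O, f) = 11*O
(2768133 + G(-1165, F))/(-2107770 - 4967522) = (2768133 + 11*(-1165))/(-2107770 - 4967522) = (2768133 - 12815)/(-7075292) = 2755318*(-1/7075292) = -1377659/3537646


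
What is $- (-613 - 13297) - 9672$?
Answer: $4238$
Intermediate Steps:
$- (-613 - 13297) - 9672 = \left(-1\right) \left(-13910\right) - 9672 = 13910 - 9672 = 4238$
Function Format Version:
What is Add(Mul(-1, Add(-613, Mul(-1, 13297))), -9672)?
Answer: 4238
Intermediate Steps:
Add(Mul(-1, Add(-613, Mul(-1, 13297))), -9672) = Add(Mul(-1, Add(-613, -13297)), -9672) = Add(Mul(-1, -13910), -9672) = Add(13910, -9672) = 4238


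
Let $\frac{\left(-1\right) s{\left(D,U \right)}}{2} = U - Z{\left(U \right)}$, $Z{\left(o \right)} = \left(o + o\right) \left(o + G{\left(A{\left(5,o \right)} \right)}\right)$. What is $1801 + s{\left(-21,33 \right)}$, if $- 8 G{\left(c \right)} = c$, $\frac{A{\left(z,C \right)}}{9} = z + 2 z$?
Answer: $\frac{7727}{2} \approx 3863.5$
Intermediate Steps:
$A{\left(z,C \right)} = 27 z$ ($A{\left(z,C \right)} = 9 \left(z + 2 z\right) = 9 \cdot 3 z = 27 z$)
$G{\left(c \right)} = - \frac{c}{8}$
$Z{\left(o \right)} = 2 o \left(- \frac{135}{8} + o\right)$ ($Z{\left(o \right)} = \left(o + o\right) \left(o - \frac{27 \cdot 5}{8}\right) = 2 o \left(o - \frac{135}{8}\right) = 2 o \left(- \frac{135}{8} + o\right)$)
$s{\left(D,U \right)} = - 2 U + \frac{U \left(-135 + 8 U\right)}{2}$ ($s{\left(D,U \right)} = - 2 \left(U - \frac{U \left(-135 + 8 U\right)}{4}\right) = - 2 U + \frac{U \left(-135 + 8 U\right)}{2}$)
$1801 + s{\left(-21,33 \right)} = 1801 + \frac{1}{2} \cdot 33 \left(-139 + 8 \cdot 33\right) = 1801 + \frac{1}{2} \cdot 33 \left(-139 + 264\right) = 1801 + \frac{1}{2} \cdot 33 \cdot 125 = 1801 + \frac{4125}{2} = \frac{7727}{2}$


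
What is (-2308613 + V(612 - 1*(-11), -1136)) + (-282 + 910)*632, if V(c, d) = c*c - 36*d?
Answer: -1482692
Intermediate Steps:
V(c, d) = c**2 - 36*d
(-2308613 + V(612 - 1*(-11), -1136)) + (-282 + 910)*632 = (-2308613 + ((612 - 1*(-11))**2 - 36*(-1136))) + (-282 + 910)*632 = (-2308613 + ((612 + 11)**2 + 40896)) + 628*632 = (-2308613 + (623**2 + 40896)) + 396896 = (-2308613 + (388129 + 40896)) + 396896 = (-2308613 + 429025) + 396896 = -1879588 + 396896 = -1482692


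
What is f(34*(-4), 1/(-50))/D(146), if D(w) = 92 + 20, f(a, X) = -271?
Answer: -271/112 ≈ -2.4196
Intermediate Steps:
D(w) = 112
f(34*(-4), 1/(-50))/D(146) = -271/112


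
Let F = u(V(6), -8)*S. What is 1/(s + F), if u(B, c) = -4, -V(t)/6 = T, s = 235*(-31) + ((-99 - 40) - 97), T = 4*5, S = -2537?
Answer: 1/2627 ≈ 0.00038066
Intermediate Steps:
T = 20
s = -7521 (s = -7285 + (-139 - 97) = -7285 - 236 = -7521)
V(t) = -120 (V(t) = -6*20 = -120)
F = 10148 (F = -4*(-2537) = 10148)
1/(s + F) = 1/(-7521 + 10148) = 1/2627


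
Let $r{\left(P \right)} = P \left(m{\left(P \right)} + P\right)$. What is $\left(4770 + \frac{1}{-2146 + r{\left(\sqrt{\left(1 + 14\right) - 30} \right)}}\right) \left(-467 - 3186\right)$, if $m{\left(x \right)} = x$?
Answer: $- \frac{37916382907}{2176} \approx -1.7425 \cdot 10^{7}$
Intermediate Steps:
$r{\left(P \right)} = 2 P^{2}$ ($r{\left(P \right)} = P \left(P + P\right) = P 2 P = 2 P^{2}$)
$\left(4770 + \frac{1}{-2146 + r{\left(\sqrt{\left(1 + 14\right) - 30} \right)}}\right) \left(-467 - 3186\right) = \left(4770 + \frac{1}{-2146 + 2 \left(\sqrt{\left(1 + 14\right) - 30}\right)^{2}}\right) \left(-467 - 3186\right) = \left(4770 + \frac{1}{-2146 + 2 \left(\sqrt{15 - 30}\right)^{2}}\right) \left(-3653\right) = \left(4770 + \frac{1}{-2146 + 2 \left(\sqrt{-15}\right)^{2}}\right) \left(-3653\right) = \left(4770 + \frac{1}{-2146 + 2 \left(i \sqrt{15}\right)^{2}}\right) \left(-3653\right) = \left(4770 + \frac{1}{-2146 + 2 \left(-15\right)}\right) \left(-3653\right) = \left(4770 + \frac{1}{-2146 - 30}\right) \left(-3653\right) = \left(4770 + \frac{1}{-2176}\right) \left(-3653\right) = \left(4770 - \frac{1}{2176}\right) \left(-3653\right) = \frac{10379519}{2176} \left(-3653\right) = - \frac{37916382907}{2176}$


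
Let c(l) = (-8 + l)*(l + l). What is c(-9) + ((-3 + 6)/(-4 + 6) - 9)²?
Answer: 1449/4 ≈ 362.25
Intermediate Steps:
c(l) = 2*l*(-8 + l) (c(l) = (-8 + l)*(2*l) = 2*l*(-8 + l))
c(-9) + ((-3 + 6)/(-4 + 6) - 9)² = 2*(-9)*(-8 - 9) + ((-3 + 6)/(-4 + 6) - 9)² = 2*(-9)*(-17) + (3/2 - 9)² = 306 + (3*(½) - 9)² = 306 + (3/2 - 9)² = 306 + (-15/2)² = 306 + 225/4 = 1449/4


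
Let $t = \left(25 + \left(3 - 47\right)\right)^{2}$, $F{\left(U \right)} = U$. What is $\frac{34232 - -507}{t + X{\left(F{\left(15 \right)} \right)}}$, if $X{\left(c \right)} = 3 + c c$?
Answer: $\frac{34739}{589} \approx 58.98$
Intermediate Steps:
$X{\left(c \right)} = 3 + c^{2}$
$t = 361$ ($t = \left(25 + \left(3 - 47\right)\right)^{2} = \left(25 - 44\right)^{2} = \left(-19\right)^{2} = 361$)
$\frac{34232 - -507}{t + X{\left(F{\left(15 \right)} \right)}} = \frac{34232 - -507}{361 + \left(3 + 15^{2}\right)} = \frac{34232 + 507}{361 + \left(3 + 225\right)} = \frac{34739}{361 + 228} = \frac{34739}{589}$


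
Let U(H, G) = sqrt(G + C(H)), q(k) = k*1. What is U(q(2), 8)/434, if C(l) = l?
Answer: sqrt(10)/434 ≈ 0.0072864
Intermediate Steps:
q(k) = k
U(H, G) = sqrt(G + H)
U(q(2), 8)/434 = sqrt(8 + 2)/434 = sqrt(10)*(1/434) = sqrt(10)/434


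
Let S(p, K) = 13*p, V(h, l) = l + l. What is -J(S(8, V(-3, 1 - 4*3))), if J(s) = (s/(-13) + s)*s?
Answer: -9984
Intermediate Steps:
V(h, l) = 2*l
J(s) = 12*s**2/13 (J(s) = (s*(-1/13) + s)*s = (-s/13 + s)*s = (12*s/13)*s = 12*s**2/13)
-J(S(8, V(-3, 1 - 4*3))) = -12*(13*8)**2/13 = -12*104**2/13 = -12*10816/13 = -1*9984 = -9984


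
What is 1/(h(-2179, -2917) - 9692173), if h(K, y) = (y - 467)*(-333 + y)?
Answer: 1/1305827 ≈ 7.6580e-7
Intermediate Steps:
h(K, y) = (-467 + y)*(-333 + y)
1/(h(-2179, -2917) - 9692173) = 1/((155511 + (-2917)² - 800*(-2917)) - 9692173) = 1/((155511 + 8508889 + 2333600) - 9692173) = 1/(10998000 - 9692173) = 1/1305827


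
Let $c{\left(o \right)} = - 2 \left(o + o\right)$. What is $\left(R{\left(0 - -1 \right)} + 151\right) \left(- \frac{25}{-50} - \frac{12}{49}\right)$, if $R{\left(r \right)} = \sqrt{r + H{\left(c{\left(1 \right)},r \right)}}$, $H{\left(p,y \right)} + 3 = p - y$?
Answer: $\frac{3775}{98} + \frac{25 i \sqrt{7}}{98} \approx 38.52 + 0.67494 i$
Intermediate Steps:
$c{\left(o \right)} = - 4 o$ ($c{\left(o \right)} = - 2 \cdot 2 o = - 4 o$)
$H{\left(p,y \right)} = -3 + p - y$ ($H{\left(p,y \right)} = -3 + \left(p - y\right) = -3 + p - y$)
$R{\left(r \right)} = i \sqrt{7}$ ($R{\left(r \right)} = \sqrt{r - \left(7 + r\right)} = \sqrt{-7} = i \sqrt{7}$)
$\left(R{\left(0 - -1 \right)} + 151\right) \left(- \frac{25}{-50} - \frac{12}{49}\right) = \left(i \sqrt{7} + 151\right) \left(- \frac{25}{-50} - \frac{12}{49}\right) = \left(151 + i \sqrt{7}\right) \left(\left(-25\right) \left(- \frac{1}{50}\right) - \frac{12}{49}\right) = \left(151 + i \sqrt{7}\right) \left(\frac{1}{2} - \frac{12}{49}\right) = \left(151 + i \sqrt{7}\right) \frac{25}{98} = \frac{3775}{98} + \frac{25 i \sqrt{7}}{98}$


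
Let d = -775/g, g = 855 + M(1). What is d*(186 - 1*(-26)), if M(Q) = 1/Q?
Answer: -41075/214 ≈ -191.94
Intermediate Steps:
g = 856 (g = 855 + 1/1 = 855 + 1 = 856)
d = -775/856 ≈ -0.90537
d*(186 - 1*(-26)) = -775*(186 - 1*(-26))/856 = -775*(186 + 26)/856 = -775/856*212 = -41075/214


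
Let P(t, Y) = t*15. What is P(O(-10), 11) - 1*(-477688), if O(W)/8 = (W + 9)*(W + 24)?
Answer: 476008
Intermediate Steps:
O(W) = 8*(9 + W)*(24 + W) (O(W) = 8*((W + 9)*(W + 24)) = 8*((9 + W)*(24 + W)) = 8*(9 + W)*(24 + W))
P(t, Y) = 15*t
P(O(-10), 11) - 1*(-477688) = 15*(1728 + 8*(-10)**2 + 264*(-10)) - 1*(-477688) = 15*(1728 + 8*100 - 2640) + 477688 = 15*(1728 + 800 - 2640) + 477688 = 15*(-112) + 477688 = -1680 + 477688 = 476008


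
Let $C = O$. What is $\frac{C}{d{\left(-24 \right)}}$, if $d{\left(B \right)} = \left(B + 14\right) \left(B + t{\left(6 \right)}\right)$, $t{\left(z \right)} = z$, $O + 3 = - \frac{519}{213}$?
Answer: $- \frac{193}{6390} \approx -0.030203$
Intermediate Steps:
$O = - \frac{386}{71}$ ($O = -3 - \frac{519}{213} = -3 - \frac{173}{71} = - \frac{386}{71} \approx -5.4366$)
$d{\left(B \right)} = \left(6 + B\right) \left(14 + B\right)$ ($d{\left(B \right)} = \left(B + 14\right) \left(B + 6\right) = \left(14 + B\right) \left(6 + B\right) = \left(6 + B\right) \left(14 + B\right)$)
$C = - \frac{386}{71} \approx -5.4366$
$\frac{C}{d{\left(-24 \right)}} = - \frac{386}{71 \left(84 + \left(-24\right)^{2} + 20 \left(-24\right)\right)} = - \frac{386}{71 \left(84 + 576 - 480\right)} = - \frac{386}{71 \cdot 180} = \left(- \frac{386}{71}\right) \frac{1}{180} = - \frac{193}{6390}$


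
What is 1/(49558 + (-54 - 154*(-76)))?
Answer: 1/61208 ≈ 1.6338e-5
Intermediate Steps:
1/(49558 + (-54 - 154*(-76))) = 1/(49558 + (-54 + 11704)) = 1/(49558 + 11650) = 1/61208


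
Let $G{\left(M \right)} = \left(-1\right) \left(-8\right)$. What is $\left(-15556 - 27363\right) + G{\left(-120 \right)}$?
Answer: $-42911$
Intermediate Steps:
$G{\left(M \right)} = 8$
$\left(-15556 - 27363\right) + G{\left(-120 \right)} = \left(-15556 - 27363\right) + 8 = -42919 + 8 = -42911$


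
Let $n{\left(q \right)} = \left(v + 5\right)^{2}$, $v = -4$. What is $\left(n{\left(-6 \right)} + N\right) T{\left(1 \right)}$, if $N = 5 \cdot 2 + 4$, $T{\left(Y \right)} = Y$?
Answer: $15$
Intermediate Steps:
$n{\left(q \right)} = 1$ ($n{\left(q \right)} = \left(-4 + 5\right)^{2} = 1^{2} = 1$)
$N = 14$ ($N = 10 + 4 = 14$)
$\left(n{\left(-6 \right)} + N\right) T{\left(1 \right)} = \left(1 + 14\right) 1 = 15 \cdot 1 = 15$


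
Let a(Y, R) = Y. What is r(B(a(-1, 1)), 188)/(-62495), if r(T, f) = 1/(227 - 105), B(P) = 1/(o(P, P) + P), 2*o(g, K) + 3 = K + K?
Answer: -1/7624390 ≈ -1.3116e-7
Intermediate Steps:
o(g, K) = -3/2 + K (o(g, K) = -3/2 + (K + K)/2 = -3/2 + (2*K)/2 = -3/2 + K)
B(P) = 1/(-3/2 + 2*P) (B(P) = 1/((-3/2 + P) + P) = 1/(-3/2 + 2*P))
r(T, f) = 1/122
r(B(a(-1, 1)), 188)/(-62495) = (1/122)/(-62495) = (1/122)*(-1/62495) = -1/7624390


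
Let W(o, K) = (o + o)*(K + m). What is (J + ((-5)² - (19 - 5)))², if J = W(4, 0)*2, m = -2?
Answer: 441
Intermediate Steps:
W(o, K) = 2*o*(-2 + K) (W(o, K) = (o + o)*(K - 2) = (2*o)*(-2 + K) = 2*o*(-2 + K))
J = -32 (J = (2*4*(-2 + 0))*2 = (2*4*(-2))*2 = -16*2 = -32)
(J + ((-5)² - (19 - 5)))² = (-32 + ((-5)² - (19 - 5)))² = (-32 + (25 - 1*14))² = (-32 + (25 - 14))² = (-32 + 11)² = (-21)² = 441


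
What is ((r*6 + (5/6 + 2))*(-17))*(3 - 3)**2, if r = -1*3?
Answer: 0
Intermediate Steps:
r = -3
((r*6 + (5/6 + 2))*(-17))*(3 - 3)**2 = ((-3*6 + (5/6 + 2))*(-17))*(3 - 3)**2 = ((-18 + (5*(1/6) + 2))*(-17))*0**2 = ((-18 + (5/6 + 2))*(-17))*0 = ((-18 + 17/6)*(-17))*0 = -91/6*(-17)*0 = (1547/6)*0 = 0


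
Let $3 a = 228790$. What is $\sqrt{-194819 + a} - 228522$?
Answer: $-228522 + \frac{i \sqrt{1067001}}{3} \approx -2.2852 \cdot 10^{5} + 344.32 i$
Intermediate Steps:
$a = \frac{228790}{3}$ ($a = \frac{1}{3} \cdot 228790 = \frac{228790}{3} \approx 76263.0$)
$\sqrt{-194819 + a} - 228522 = \sqrt{-194819 + \frac{228790}{3}} - 228522 = \sqrt{- \frac{355667}{3}} - 228522 = \frac{i \sqrt{1067001}}{3} - 228522 = -228522 + \frac{i \sqrt{1067001}}{3}$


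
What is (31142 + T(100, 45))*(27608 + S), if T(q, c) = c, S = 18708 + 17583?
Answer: 1992818113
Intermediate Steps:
S = 36291
(31142 + T(100, 45))*(27608 + S) = (31142 + 45)*(27608 + 36291) = 31187*63899 = 1992818113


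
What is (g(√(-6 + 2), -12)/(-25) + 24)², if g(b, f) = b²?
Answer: 364816/625 ≈ 583.71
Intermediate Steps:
(g(√(-6 + 2), -12)/(-25) + 24)² = ((√(-6 + 2))²/(-25) + 24)² = ((√(-4))²*(-1/25) + 24)² = ((2*I)²*(-1/25) + 24)² = (-4*(-1/25) + 24)² = (4/25 + 24)² = (604/25)² = 364816/625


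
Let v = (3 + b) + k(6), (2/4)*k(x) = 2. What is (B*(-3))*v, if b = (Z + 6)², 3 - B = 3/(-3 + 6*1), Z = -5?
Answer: -48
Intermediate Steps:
k(x) = 4 (k(x) = 2*2 = 4)
B = 2 (B = 3 - 3/(-3 + 6*1) = 3 - 3/(-3 + 6) = 3 - 3/3 = 3 - 1*1 = 3 - 1 = 2)
b = 1 (b = (-5 + 6)² = 1² = 1)
v = 8 (v = (3 + 1) + 4 = 4 + 4 = 8)
(B*(-3))*v = (2*(-3))*8 = -6*8 = -48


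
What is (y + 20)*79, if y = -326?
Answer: -24174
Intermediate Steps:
(y + 20)*79 = (-326 + 20)*79 = -306*79 = -24174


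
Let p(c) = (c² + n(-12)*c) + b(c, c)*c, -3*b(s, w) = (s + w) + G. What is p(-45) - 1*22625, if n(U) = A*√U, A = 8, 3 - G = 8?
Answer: -22025 - 720*I*√3 ≈ -22025.0 - 1247.1*I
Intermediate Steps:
G = -5 (G = 3 - 1*8 = 3 - 8 = -5)
b(s, w) = 5/3 - s/3 - w/3 (b(s, w) = -((s + w) - 5)/3 = -(-5 + s + w)/3 = 5/3 - s/3 - w/3)
n(U) = 8*√U
p(c) = c² + c*(5/3 - 2*c/3) + 16*I*c*√3 (p(c) = (c² + (8*√(-12))*c) + (5/3 - c/3 - c/3)*c = (c² + (8*(2*I*√3))*c) + (5/3 - 2*c/3)*c = (c² + (16*I*√3)*c) + c*(5/3 - 2*c/3) = (c² + 16*I*c*√3) + c*(5/3 - 2*c/3) = c² + c*(5/3 - 2*c/3) + 16*I*c*√3)
p(-45) - 1*22625 = (⅓)*(-45)*(5 - 45 + 48*I*√3) - 1*22625 = (⅓)*(-45)*(-40 + 48*I*√3) - 22625 = (600 - 720*I*√3) - 22625 = -22025 - 720*I*√3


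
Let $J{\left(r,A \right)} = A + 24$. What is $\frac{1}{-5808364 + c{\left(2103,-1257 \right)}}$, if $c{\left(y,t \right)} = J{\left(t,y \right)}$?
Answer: $- \frac{1}{5806237} \approx -1.7223 \cdot 10^{-7}$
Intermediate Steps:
$J{\left(r,A \right)} = 24 + A$
$c{\left(y,t \right)} = 24 + y$
$\frac{1}{-5808364 + c{\left(2103,-1257 \right)}} = \frac{1}{-5808364 + \left(24 + 2103\right)} = \frac{1}{-5808364 + 2127} = \frac{1}{-5806237} = - \frac{1}{5806237}$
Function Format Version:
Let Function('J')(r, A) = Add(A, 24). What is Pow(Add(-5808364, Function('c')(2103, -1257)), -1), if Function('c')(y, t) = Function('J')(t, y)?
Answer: Rational(-1, 5806237) ≈ -1.7223e-7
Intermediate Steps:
Function('J')(r, A) = Add(24, A)
Function('c')(y, t) = Add(24, y)
Pow(Add(-5808364, Function('c')(2103, -1257)), -1) = Pow(Add(-5808364, Add(24, 2103)), -1) = Pow(Add(-5808364, 2127), -1) = Pow(-5806237, -1) = Rational(-1, 5806237)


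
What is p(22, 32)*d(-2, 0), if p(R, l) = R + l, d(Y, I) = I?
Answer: 0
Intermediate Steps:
p(22, 32)*d(-2, 0) = (22 + 32)*0 = 54*0 = 0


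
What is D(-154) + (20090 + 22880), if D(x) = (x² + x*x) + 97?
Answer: 90499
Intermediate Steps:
D(x) = 97 + 2*x² (D(x) = (x² + x²) + 97 = 2*x² + 97 = 97 + 2*x²)
D(-154) + (20090 + 22880) = (97 + 2*(-154)²) + (20090 + 22880) = (97 + 2*23716) + 42970 = (97 + 47432) + 42970 = 47529 + 42970 = 90499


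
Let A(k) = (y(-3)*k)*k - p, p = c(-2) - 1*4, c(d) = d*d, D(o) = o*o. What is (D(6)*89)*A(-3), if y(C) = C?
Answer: -86508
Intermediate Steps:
D(o) = o²
c(d) = d²
p = 0 (p = (-2)² - 1*4 = 4 - 4 = 0)
A(k) = -3*k² (A(k) = (-3*k)*k - 1*0 = -3*k² + 0 = -3*k²)
(D(6)*89)*A(-3) = (6²*89)*(-3*(-3)²) = (36*89)*(-3*9) = 3204*(-27) = -86508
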